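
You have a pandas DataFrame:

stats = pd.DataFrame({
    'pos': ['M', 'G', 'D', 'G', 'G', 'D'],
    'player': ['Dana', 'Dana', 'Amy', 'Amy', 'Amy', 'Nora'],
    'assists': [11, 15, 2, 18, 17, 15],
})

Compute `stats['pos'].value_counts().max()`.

value_counts of pos:
pos
G    3
D    2
M    1
Name: count, dtype: int64

3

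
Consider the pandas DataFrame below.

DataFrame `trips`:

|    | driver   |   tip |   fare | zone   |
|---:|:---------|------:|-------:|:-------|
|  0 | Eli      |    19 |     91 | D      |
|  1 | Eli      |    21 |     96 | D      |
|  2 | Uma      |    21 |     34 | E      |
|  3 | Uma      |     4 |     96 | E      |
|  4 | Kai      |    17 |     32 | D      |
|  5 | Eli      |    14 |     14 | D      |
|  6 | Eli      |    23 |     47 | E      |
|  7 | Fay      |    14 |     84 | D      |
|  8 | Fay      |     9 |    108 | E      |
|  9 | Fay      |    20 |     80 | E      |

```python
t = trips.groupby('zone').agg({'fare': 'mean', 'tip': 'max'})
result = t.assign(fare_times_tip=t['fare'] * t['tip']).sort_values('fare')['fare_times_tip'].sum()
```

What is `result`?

group by zone: mean(fare), max(tip):
      fare  tip
zone           
D     63.4   21
E     73.0   23
add column fare_times_tip = t['fare'] * t['tip']:
      fare  tip  fare_times_tip
zone                           
D     63.4   21          1331.4
E     73.0   23          1679.0
sort by fare:
      fare  tip  fare_times_tip
zone                           
D     63.4   21          1331.4
E     73.0   23          1679.0
So sum() = 3010.4.

3010.4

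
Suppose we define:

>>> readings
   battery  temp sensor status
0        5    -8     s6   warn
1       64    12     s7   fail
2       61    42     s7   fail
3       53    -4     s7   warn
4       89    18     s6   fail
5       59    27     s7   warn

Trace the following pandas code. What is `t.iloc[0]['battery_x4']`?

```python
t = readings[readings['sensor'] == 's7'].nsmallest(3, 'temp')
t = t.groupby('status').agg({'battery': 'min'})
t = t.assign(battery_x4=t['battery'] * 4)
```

filter rows where sensor == 's7':
   battery  temp sensor status
1       64    12     s7   fail
2       61    42     s7   fail
3       53    -4     s7   warn
5       59    27     s7   warn
take 3 rows with smallest temp:
   battery  temp sensor status
3       53    -4     s7   warn
1       64    12     s7   fail
5       59    27     s7   warn
group by status, min of battery:
        battery
status         
fail         64
warn         53
add column battery_x4 = t['battery'] * 4:
        battery  battery_x4
status                     
fail         64         256
warn         53         212
Hence 256.

256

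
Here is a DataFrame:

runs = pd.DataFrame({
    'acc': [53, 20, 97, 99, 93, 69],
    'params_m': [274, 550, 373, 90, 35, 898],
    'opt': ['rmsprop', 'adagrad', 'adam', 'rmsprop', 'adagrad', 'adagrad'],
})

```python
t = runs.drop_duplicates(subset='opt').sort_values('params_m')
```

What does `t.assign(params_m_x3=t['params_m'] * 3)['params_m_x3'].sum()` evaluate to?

drop duplicate opt (keep=first):
   acc  params_m      opt
0   53       274  rmsprop
1   20       550  adagrad
2   97       373     adam
sort by params_m:
   acc  params_m      opt
0   53       274  rmsprop
2   97       373     adam
1   20       550  adagrad
add column params_m_x3 = t['params_m'] * 3:
   acc  params_m      opt  params_m_x3
0   53       274  rmsprop          822
2   97       373     adam         1119
1   20       550  adagrad         1650

3591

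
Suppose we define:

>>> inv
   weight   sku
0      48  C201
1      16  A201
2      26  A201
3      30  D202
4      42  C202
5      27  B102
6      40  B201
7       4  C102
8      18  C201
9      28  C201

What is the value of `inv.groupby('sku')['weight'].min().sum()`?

177

group by sku, min of weight:
sku
A201    16
B102    27
B201    40
C102     4
C201    18
C202    42
D202    30
Name: weight, dtype: int64
Taking the sum of the resulting series gives 177.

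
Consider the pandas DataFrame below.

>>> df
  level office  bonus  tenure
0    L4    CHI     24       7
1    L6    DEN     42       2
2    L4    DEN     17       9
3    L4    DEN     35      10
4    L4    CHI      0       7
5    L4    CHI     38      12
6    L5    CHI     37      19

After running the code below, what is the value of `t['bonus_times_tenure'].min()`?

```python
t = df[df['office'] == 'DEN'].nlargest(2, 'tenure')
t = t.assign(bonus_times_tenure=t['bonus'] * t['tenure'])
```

filter rows where office == 'DEN':
  level office  bonus  tenure
1    L6    DEN     42       2
2    L4    DEN     17       9
3    L4    DEN     35      10
take 2 rows with largest tenure:
  level office  bonus  tenure
3    L4    DEN     35      10
2    L4    DEN     17       9
add column bonus_times_tenure = t['bonus'] * t['tenure']:
  level office  bonus  tenure  bonus_times_tenure
3    L4    DEN     35      10                 350
2    L4    DEN     17       9                 153

153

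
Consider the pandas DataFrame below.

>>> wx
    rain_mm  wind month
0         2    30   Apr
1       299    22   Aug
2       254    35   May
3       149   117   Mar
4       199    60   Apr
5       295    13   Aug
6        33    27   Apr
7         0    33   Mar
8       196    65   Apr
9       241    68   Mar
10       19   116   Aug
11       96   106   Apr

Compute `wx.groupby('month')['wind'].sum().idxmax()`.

Apr

group by month, sum of wind:
month
Apr    288
Aug    151
Mar    218
May     35
Name: wind, dtype: int64
Taking the label with the largest value gives Apr.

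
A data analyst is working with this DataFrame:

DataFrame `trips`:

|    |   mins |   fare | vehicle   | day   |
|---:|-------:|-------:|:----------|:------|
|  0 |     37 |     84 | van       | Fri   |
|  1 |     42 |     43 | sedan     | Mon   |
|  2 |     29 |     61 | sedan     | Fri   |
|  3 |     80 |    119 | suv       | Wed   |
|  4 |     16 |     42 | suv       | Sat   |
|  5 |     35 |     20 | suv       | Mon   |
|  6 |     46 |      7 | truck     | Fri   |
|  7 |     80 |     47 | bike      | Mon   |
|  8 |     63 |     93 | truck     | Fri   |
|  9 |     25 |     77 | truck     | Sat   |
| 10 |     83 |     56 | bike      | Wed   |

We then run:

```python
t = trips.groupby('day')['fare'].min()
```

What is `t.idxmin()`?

group by day, min of fare:
day
Fri     7
Mon    20
Sat    42
Wed    56
Name: fare, dtype: int64
Taking the label with the smallest value gives Fri.

Fri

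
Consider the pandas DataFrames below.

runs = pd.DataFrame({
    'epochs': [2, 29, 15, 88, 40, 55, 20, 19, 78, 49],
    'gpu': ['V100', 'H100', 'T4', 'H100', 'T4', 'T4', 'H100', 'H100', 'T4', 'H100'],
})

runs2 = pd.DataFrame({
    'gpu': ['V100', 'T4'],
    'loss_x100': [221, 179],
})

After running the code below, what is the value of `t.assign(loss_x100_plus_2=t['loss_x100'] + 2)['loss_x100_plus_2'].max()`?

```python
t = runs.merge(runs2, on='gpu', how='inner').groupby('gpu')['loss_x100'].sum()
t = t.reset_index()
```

718

merge on 'gpu' (how='inner') → 5 rows:
   epochs   gpu  loss_x100
0       2  V100        221
1      15    T4        179
2      40    T4        179
3      55    T4        179
4      78    T4        179
group by gpu, sum of loss_x100:
gpu
T4      716
V100    221
Name: loss_x100, dtype: int64
reset_index():
    gpu  loss_x100
0    T4        716
1  V100        221
add column loss_x100_plus_2 = t['loss_x100'] + 2:
    gpu  loss_x100  loss_x100_plus_2
0    T4        716               718
1  V100        221               223
Hence 718.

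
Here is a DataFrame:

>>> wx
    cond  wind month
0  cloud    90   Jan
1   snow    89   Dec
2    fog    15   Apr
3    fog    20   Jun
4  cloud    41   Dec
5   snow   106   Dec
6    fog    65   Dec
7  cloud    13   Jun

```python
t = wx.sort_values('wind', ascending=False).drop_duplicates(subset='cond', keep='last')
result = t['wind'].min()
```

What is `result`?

13

sort by wind descending:
    cond  wind month
5   snow   106   Dec
0  cloud    90   Jan
1   snow    89   Dec
6    fog    65   Dec
4  cloud    41   Dec
3    fog    20   Jun
2    fog    15   Apr
7  cloud    13   Jun
drop duplicate cond (keep=last):
    cond  wind month
1   snow    89   Dec
2    fog    15   Apr
7  cloud    13   Jun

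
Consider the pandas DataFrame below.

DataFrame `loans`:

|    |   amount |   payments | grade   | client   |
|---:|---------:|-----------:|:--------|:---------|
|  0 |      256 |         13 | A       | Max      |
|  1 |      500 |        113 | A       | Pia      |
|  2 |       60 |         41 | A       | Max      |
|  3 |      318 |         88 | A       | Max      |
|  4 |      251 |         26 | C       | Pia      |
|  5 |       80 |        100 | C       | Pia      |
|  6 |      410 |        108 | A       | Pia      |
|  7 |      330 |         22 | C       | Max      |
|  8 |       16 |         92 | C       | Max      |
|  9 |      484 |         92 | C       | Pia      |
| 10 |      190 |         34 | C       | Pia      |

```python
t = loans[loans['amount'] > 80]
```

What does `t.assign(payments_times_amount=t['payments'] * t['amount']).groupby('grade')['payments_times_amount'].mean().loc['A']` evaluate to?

filter rows where amount > 80:
    amount  payments grade client
0      256        13     A    Max
1      500       113     A    Pia
3      318        88     A    Max
4      251        26     C    Pia
6      410       108     A    Pia
7      330        22     C    Max
9      484        92     C    Pia
10     190        34     C    Pia
add column payments_times_amount = t['payments'] * t['amount']:
    amount  payments grade client  payments_times_amount
0      256        13     A    Max                   3328
1      500       113     A    Pia                  56500
3      318        88     A    Max                  27984
4      251        26     C    Pia                   6526
6      410       108     A    Pia                  44280
7      330        22     C    Max                   7260
9      484        92     C    Pia                  44528
10     190        34     C    Pia                   6460
group by grade, mean of payments_times_amount:
grade
A    33023.0
C    16193.5
Name: payments_times_amount, dtype: float64
Reading off the value at index 'A', we get 33023.0.

33023.0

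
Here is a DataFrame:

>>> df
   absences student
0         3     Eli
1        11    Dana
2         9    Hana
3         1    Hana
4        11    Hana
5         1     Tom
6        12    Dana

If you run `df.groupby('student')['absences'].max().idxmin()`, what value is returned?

Tom

group by student, max of absences:
student
Dana    12
Eli      3
Hana    11
Tom      1
Name: absences, dtype: int64
Reading off the label with the smallest value, we get Tom.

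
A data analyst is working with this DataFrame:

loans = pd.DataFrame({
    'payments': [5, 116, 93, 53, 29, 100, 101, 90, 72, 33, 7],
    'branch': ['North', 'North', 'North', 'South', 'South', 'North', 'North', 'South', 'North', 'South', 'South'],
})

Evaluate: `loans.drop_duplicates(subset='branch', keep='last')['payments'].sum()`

79

drop duplicate branch (keep=last):
    payments branch
8         72  North
10         7  South
Then the sum of column 'payments': 79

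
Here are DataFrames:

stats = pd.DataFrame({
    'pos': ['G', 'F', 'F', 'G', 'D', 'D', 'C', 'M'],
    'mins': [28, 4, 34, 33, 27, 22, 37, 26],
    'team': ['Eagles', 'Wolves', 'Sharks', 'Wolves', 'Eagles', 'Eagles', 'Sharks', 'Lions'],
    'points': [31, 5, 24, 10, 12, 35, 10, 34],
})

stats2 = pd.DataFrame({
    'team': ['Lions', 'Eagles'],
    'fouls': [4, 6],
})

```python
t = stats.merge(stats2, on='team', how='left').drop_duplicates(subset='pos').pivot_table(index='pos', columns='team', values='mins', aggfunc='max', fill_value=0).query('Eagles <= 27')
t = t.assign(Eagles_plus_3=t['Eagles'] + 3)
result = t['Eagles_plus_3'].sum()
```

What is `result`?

39

merge on 'team' (how='left') → 8 rows:
  pos  mins    team  points  fouls
0   G    28  Eagles      31    6.0
1   F     4  Wolves       5    NaN
2   F    34  Sharks      24    NaN
3   G    33  Wolves      10    NaN
4   D    27  Eagles      12    6.0
5   D    22  Eagles      35    6.0
6   C    37  Sharks      10    NaN
7   M    26   Lions      34    4.0
drop duplicate pos (keep=first):
  pos  mins    team  points  fouls
0   G    28  Eagles      31    6.0
1   F     4  Wolves       5    NaN
4   D    27  Eagles      12    6.0
6   C    37  Sharks      10    NaN
7   M    26   Lions      34    4.0
pivot: rows=pos, cols=team, max(mins):
team  Eagles  Lions  Sharks  Wolves
pos                                
C          0      0      37       0
D         27      0       0       0
F          0      0       0       4
G         28      0       0       0
M          0     26       0       0
filter rows where Eagles <= 27:
team  Eagles  Lions  Sharks  Wolves
pos                                
C          0      0      37       0
D         27      0       0       0
F          0      0       0       4
M          0     26       0       0
add column Eagles_plus_3 = t['Eagles'] + 3:
team  Eagles  Lions  Sharks  Wolves  Eagles_plus_3
pos                                               
C          0      0      37       0              3
D         27      0       0       0             30
F          0      0       0       4              3
M          0     26       0       0              3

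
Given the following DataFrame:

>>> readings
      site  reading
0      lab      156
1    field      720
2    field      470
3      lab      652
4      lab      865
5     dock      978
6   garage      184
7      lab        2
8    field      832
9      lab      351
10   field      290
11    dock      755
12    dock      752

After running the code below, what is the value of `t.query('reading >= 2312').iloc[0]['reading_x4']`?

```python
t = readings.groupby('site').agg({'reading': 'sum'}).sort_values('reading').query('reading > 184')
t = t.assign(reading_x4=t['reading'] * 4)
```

9248

group by site, sum of reading:
        reading
site           
dock       2485
field      2312
garage      184
lab        2026
sort by reading:
        reading
site           
garage      184
lab        2026
field      2312
dock       2485
filter rows where reading > 184:
       reading
site          
lab       2026
field     2312
dock      2485
add column reading_x4 = t['reading'] * 4:
       reading  reading_x4
site                      
lab       2026        8104
field     2312        9248
dock      2485        9940
filter rows where reading >= 2312:
       reading  reading_x4
site                      
field     2312        9248
dock      2485        9940
value at position 0, column 'reading_x4' → 9248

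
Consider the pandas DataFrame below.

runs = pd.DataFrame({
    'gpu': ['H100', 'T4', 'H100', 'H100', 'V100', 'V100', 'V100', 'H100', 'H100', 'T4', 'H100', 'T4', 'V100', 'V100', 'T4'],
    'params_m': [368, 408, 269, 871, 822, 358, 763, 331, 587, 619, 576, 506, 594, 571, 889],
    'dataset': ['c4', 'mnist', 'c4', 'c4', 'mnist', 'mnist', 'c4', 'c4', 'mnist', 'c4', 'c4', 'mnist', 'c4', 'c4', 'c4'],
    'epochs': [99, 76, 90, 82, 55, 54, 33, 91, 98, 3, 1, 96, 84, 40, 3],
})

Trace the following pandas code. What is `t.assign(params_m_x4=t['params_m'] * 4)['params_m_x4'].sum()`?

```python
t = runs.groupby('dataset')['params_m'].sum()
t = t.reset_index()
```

34128

group by dataset, sum of params_m:
dataset
c4       5851
mnist    2681
Name: params_m, dtype: int64
reset_index():
  dataset  params_m
0      c4      5851
1   mnist      2681
add column params_m_x4 = t['params_m'] * 4:
  dataset  params_m  params_m_x4
0      c4      5851        23404
1   mnist      2681        10724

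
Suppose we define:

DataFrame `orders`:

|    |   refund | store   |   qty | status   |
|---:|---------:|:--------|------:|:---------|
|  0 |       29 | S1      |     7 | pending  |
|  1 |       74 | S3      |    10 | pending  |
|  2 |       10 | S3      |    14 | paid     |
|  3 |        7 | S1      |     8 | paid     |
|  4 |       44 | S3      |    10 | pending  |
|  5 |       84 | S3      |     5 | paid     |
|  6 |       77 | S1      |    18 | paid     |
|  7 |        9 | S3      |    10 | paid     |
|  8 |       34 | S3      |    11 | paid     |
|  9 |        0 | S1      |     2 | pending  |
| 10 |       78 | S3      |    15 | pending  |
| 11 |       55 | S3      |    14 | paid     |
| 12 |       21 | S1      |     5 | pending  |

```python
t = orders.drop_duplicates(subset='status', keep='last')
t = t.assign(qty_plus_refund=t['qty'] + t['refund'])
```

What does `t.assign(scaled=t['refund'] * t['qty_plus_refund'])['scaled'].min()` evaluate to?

546

drop duplicate status (keep=last):
    refund store  qty   status
11      55    S3   14     paid
12      21    S1    5  pending
add column qty_plus_refund = t['qty'] + t['refund']:
    refund store  qty   status  qty_plus_refund
11      55    S3   14     paid               69
12      21    S1    5  pending               26
add column scaled = t['refund'] * t['qty_plus_refund']:
    refund store  qty   status  qty_plus_refund  scaled
11      55    S3   14     paid               69    3795
12      21    S1    5  pending               26     546
So min() = 546.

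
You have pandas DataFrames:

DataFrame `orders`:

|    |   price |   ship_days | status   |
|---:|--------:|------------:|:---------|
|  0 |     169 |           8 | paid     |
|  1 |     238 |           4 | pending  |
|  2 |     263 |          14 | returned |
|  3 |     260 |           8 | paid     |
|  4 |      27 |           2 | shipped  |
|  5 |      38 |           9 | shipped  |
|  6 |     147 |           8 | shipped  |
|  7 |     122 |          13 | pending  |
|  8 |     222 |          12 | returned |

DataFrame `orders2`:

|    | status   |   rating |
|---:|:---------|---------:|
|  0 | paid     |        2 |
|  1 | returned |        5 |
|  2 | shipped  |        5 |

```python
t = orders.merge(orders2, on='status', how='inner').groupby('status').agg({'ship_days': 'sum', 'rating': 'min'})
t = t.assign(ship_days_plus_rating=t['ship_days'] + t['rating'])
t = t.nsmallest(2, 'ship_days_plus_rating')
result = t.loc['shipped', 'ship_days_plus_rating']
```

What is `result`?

24

merge on 'status' (how='inner') → 7 rows:
   price  ship_days    status  rating
0    169          8      paid       2
1    263         14  returned       5
2    260          8      paid       2
3     27          2   shipped       5
4     38          9   shipped       5
5    147          8   shipped       5
6    222         12  returned       5
group by status: sum(ship_days), min(rating):
          ship_days  rating
status                     
paid             16       2
returned         26       5
shipped          19       5
add column ship_days_plus_rating = t['ship_days'] + t['rating']:
          ship_days  rating  ship_days_plus_rating
status                                            
paid             16       2                     18
returned         26       5                     31
shipped          19       5                     24
take 2 rows with smallest ship_days_plus_rating:
         ship_days  rating  ship_days_plus_rating
status                                           
paid            16       2                     18
shipped         19       5                     24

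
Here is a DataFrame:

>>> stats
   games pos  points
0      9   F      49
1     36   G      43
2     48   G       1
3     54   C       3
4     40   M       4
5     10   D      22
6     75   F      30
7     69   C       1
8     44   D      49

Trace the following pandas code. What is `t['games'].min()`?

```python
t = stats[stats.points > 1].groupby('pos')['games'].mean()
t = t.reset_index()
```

27.0

filter rows where points > 1:
   games pos  points
0      9   F      49
1     36   G      43
3     54   C       3
4     40   M       4
5     10   D      22
6     75   F      30
8     44   D      49
group by pos, mean of games:
pos
C    54.0
D    27.0
F    42.0
G    36.0
M    40.0
Name: games, dtype: float64
reset_index():
  pos  games
0   C   54.0
1   D   27.0
2   F   42.0
3   G   36.0
4   M   40.0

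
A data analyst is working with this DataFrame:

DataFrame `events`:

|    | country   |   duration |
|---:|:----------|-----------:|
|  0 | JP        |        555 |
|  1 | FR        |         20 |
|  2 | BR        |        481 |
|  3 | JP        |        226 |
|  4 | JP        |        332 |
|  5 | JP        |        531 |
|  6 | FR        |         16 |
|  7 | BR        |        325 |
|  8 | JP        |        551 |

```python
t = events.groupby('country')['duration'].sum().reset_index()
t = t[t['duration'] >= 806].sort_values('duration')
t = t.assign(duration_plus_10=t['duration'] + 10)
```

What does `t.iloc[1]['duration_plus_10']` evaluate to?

group by country, sum of duration:
country
BR     806
FR      36
JP    2195
Name: duration, dtype: int64
reset_index():
  country  duration
0      BR       806
1      FR        36
2      JP      2195
filter rows where duration >= 806:
  country  duration
0      BR       806
2      JP      2195
sort by duration:
  country  duration
0      BR       806
2      JP      2195
add column duration_plus_10 = t['duration'] + 10:
  country  duration  duration_plus_10
0      BR       806               816
2      JP      2195              2205

2205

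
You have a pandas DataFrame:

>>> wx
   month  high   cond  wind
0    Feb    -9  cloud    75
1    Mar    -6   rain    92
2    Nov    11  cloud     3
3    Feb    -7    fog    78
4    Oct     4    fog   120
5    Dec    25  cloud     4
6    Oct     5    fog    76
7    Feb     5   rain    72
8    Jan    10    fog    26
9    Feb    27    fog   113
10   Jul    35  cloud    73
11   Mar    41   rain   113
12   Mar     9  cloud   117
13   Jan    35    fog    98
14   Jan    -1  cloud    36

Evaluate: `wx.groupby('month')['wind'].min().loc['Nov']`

3

group by month, min of wind:
month
Dec     4
Feb    72
Jan    26
Jul    73
Mar    92
Nov     3
Oct    76
Name: wind, dtype: int64
The value at index 'Nov' is 3.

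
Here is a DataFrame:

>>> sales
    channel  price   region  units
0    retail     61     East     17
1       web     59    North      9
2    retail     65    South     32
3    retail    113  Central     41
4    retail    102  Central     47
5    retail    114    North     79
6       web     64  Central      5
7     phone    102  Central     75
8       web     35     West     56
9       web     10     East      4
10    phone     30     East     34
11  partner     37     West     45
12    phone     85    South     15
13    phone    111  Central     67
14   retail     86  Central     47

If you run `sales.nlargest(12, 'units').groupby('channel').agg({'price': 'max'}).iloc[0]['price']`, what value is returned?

37

take 12 rows with largest units:
    channel  price   region  units
5    retail    114    North     79
7     phone    102  Central     75
13    phone    111  Central     67
8       web     35     West     56
4    retail    102  Central     47
14   retail     86  Central     47
11  partner     37     West     45
3    retail    113  Central     41
10    phone     30     East     34
2    retail     65    South     32
0    retail     61     East     17
12    phone     85    South     15
group by channel, max of price:
         price
channel       
partner     37
phone      111
retail     114
web         35
Then the value at position 0, column 'price': 37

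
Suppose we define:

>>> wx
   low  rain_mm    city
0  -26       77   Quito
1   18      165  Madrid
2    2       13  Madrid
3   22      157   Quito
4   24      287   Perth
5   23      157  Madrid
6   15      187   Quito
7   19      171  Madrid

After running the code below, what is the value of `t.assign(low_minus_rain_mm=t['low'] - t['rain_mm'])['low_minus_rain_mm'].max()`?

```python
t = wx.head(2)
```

-103

take first 2 rows:
   low  rain_mm    city
0  -26       77   Quito
1   18      165  Madrid
add column low_minus_rain_mm = t['low'] - t['rain_mm']:
   low  rain_mm    city  low_minus_rain_mm
0  -26       77   Quito               -103
1   18      165  Madrid               -147
The max of column 'low_minus_rain_mm' is -103.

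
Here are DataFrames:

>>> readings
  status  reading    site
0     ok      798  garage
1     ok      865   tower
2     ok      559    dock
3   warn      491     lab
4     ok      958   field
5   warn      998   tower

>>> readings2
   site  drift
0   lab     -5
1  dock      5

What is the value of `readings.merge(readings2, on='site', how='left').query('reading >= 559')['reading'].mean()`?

835.6

merge on 'site' (how='left') → 6 rows:
  status  reading    site  drift
0     ok      798  garage    NaN
1     ok      865   tower    NaN
2     ok      559    dock    5.0
3   warn      491     lab   -5.0
4     ok      958   field    NaN
5   warn      998   tower    NaN
filter rows where reading >= 559:
  status  reading    site  drift
0     ok      798  garage    NaN
1     ok      865   tower    NaN
2     ok      559    dock    5.0
4     ok      958   field    NaN
5   warn      998   tower    NaN
Finally, mean of column 'reading' = 835.6.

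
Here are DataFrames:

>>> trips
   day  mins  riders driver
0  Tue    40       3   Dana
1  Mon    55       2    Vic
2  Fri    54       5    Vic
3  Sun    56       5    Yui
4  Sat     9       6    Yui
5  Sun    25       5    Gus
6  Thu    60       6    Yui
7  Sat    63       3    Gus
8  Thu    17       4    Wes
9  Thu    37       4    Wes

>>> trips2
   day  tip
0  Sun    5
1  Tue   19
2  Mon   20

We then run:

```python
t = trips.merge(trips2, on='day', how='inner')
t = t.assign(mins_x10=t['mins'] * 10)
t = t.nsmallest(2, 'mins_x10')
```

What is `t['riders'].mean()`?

merge on 'day' (how='inner') → 4 rows:
   day  mins  riders driver  tip
0  Tue    40       3   Dana   19
1  Mon    55       2    Vic   20
2  Sun    56       5    Yui    5
3  Sun    25       5    Gus    5
add column mins_x10 = t['mins'] * 10:
   day  mins  riders driver  tip  mins_x10
0  Tue    40       3   Dana   19       400
1  Mon    55       2    Vic   20       550
2  Sun    56       5    Yui    5       560
3  Sun    25       5    Gus    5       250
take 2 rows with smallest mins_x10:
   day  mins  riders driver  tip  mins_x10
3  Sun    25       5    Gus    5       250
0  Tue    40       3   Dana   19       400
Reading off the mean of column 'riders', we get 4.0.

4.0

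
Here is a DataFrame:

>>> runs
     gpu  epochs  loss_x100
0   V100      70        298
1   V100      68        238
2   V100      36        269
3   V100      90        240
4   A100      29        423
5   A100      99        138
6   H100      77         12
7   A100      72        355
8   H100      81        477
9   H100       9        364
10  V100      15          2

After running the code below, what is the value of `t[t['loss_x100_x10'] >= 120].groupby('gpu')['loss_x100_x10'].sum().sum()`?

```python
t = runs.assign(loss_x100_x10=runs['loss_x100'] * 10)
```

add column loss_x100_x10 = runs['loss_x100'] * 10:
     gpu  epochs  loss_x100  loss_x100_x10
0   V100      70        298           2980
1   V100      68        238           2380
2   V100      36        269           2690
3   V100      90        240           2400
4   A100      29        423           4230
5   A100      99        138           1380
6   H100      77         12            120
7   A100      72        355           3550
8   H100      81        477           4770
9   H100       9        364           3640
10  V100      15          2             20
filter rows where loss_x100_x10 >= 120:
    gpu  epochs  loss_x100  loss_x100_x10
0  V100      70        298           2980
1  V100      68        238           2380
2  V100      36        269           2690
3  V100      90        240           2400
4  A100      29        423           4230
5  A100      99        138           1380
6  H100      77         12            120
7  A100      72        355           3550
8  H100      81        477           4770
9  H100       9        364           3640
group by gpu, sum of loss_x100_x10:
gpu
A100     9160
H100     8530
V100    10450
Name: loss_x100_x10, dtype: int64
Reading off the sum of the resulting series, we get 28140.

28140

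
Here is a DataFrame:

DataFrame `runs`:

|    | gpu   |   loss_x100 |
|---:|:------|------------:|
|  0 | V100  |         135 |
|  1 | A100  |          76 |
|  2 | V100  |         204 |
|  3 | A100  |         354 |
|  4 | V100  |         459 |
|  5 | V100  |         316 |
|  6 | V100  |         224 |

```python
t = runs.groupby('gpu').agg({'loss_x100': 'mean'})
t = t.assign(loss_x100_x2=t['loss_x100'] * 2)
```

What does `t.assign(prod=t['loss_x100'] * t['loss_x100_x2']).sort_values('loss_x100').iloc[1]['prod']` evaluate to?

143219.52

group by gpu, mean of loss_x100:
      loss_x100
gpu            
A100      215.0
V100      267.6
add column loss_x100_x2 = t['loss_x100'] * 2:
      loss_x100  loss_x100_x2
gpu                          
A100      215.0         430.0
V100      267.6         535.2
add column prod = t['loss_x100'] * t['loss_x100_x2']:
      loss_x100  loss_x100_x2       prod
gpu                                     
A100      215.0         430.0   92450.00
V100      267.6         535.2  143219.52
sort by loss_x100:
      loss_x100  loss_x100_x2       prod
gpu                                     
A100      215.0         430.0   92450.00
V100      267.6         535.2  143219.52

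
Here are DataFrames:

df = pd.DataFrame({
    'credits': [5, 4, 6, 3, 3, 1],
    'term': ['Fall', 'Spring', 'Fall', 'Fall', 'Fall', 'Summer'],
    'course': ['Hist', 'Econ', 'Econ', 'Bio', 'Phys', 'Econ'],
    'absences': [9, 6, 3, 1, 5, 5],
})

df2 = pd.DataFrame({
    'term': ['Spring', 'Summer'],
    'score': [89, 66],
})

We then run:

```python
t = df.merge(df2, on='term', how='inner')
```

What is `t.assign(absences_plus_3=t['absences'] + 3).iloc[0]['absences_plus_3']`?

merge on 'term' (how='inner') → 2 rows:
   credits    term course  absences  score
0        4  Spring   Econ         6     89
1        1  Summer   Econ         5     66
add column absences_plus_3 = t['absences'] + 3:
   credits    term course  absences  score  absences_plus_3
0        4  Spring   Econ         6     89                9
1        1  Summer   Econ         5     66                8

9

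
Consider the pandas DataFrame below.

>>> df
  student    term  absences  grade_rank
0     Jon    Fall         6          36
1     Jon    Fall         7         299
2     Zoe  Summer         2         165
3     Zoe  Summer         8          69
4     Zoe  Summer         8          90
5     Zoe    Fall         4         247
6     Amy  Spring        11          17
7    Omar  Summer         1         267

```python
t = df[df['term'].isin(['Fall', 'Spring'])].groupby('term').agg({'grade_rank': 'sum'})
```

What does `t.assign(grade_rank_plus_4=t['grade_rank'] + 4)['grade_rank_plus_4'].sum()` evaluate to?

filter rows where term in ['Fall', 'Spring']:
  student    term  absences  grade_rank
0     Jon    Fall         6          36
1     Jon    Fall         7         299
5     Zoe    Fall         4         247
6     Amy  Spring        11          17
group by term, sum of grade_rank:
        grade_rank
term              
Fall           582
Spring          17
add column grade_rank_plus_4 = t['grade_rank'] + 4:
        grade_rank  grade_rank_plus_4
term                                 
Fall           582                586
Spring          17                 21
Hence 607.

607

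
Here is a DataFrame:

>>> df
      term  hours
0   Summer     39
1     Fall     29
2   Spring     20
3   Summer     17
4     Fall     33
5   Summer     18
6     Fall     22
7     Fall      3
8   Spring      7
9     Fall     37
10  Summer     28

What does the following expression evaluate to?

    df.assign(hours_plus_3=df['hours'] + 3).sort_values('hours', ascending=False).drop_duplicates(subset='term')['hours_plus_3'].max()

42

add column hours_plus_3 = df['hours'] + 3:
      term  hours  hours_plus_3
0   Summer     39            42
1     Fall     29            32
2   Spring     20            23
3   Summer     17            20
4     Fall     33            36
5   Summer     18            21
6     Fall     22            25
7     Fall      3             6
8   Spring      7            10
9     Fall     37            40
10  Summer     28            31
sort by hours descending:
      term  hours  hours_plus_3
0   Summer     39            42
9     Fall     37            40
4     Fall     33            36
1     Fall     29            32
10  Summer     28            31
6     Fall     22            25
2   Spring     20            23
5   Summer     18            21
3   Summer     17            20
8   Spring      7            10
7     Fall      3             6
drop duplicate term (keep=first):
     term  hours  hours_plus_3
0  Summer     39            42
9    Fall     37            40
2  Spring     20            23
Reading off the max of column 'hours_plus_3', we get 42.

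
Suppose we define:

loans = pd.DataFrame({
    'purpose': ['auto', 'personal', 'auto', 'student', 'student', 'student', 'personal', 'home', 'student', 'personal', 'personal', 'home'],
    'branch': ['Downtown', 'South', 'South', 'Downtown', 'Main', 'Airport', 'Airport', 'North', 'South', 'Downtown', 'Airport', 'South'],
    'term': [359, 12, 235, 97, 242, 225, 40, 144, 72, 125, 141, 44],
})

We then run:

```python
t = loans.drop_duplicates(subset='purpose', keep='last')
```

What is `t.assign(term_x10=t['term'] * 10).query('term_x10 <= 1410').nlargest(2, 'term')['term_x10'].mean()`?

1065.0

drop duplicate purpose (keep=last):
     purpose   branch  term
2       auto    South   235
8    student    South    72
10  personal  Airport   141
11      home    South    44
add column term_x10 = t['term'] * 10:
     purpose   branch  term  term_x10
2       auto    South   235      2350
8    student    South    72       720
10  personal  Airport   141      1410
11      home    South    44       440
filter rows where term_x10 <= 1410:
     purpose   branch  term  term_x10
8    student    South    72       720
10  personal  Airport   141      1410
11      home    South    44       440
take 2 rows with largest term:
     purpose   branch  term  term_x10
10  personal  Airport   141      1410
8    student    South    72       720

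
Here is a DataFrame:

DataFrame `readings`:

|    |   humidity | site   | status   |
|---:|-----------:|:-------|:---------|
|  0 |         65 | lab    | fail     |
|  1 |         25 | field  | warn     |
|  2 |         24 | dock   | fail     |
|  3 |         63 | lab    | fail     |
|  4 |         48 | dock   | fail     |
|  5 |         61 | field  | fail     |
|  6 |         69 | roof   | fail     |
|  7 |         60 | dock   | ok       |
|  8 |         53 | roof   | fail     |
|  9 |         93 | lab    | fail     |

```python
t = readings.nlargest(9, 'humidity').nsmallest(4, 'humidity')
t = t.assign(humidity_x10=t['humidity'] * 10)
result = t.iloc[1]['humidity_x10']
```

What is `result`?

480

take 9 rows with largest humidity:
   humidity   site status
9        93    lab   fail
6        69   roof   fail
0        65    lab   fail
3        63    lab   fail
5        61  field   fail
7        60   dock     ok
8        53   roof   fail
4        48   dock   fail
1        25  field   warn
take 4 rows with smallest humidity:
   humidity   site status
1        25  field   warn
4        48   dock   fail
8        53   roof   fail
7        60   dock     ok
add column humidity_x10 = t['humidity'] * 10:
   humidity   site status  humidity_x10
1        25  field   warn           250
4        48   dock   fail           480
8        53   roof   fail           530
7        60   dock     ok           600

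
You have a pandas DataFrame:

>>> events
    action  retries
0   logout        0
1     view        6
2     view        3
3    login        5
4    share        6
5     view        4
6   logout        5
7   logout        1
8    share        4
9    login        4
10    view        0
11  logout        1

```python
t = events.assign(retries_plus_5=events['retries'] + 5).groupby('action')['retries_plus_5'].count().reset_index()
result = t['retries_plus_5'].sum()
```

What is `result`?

add column retries_plus_5 = events['retries'] + 5:
    action  retries  retries_plus_5
0   logout        0               5
1     view        6              11
2     view        3               8
3    login        5              10
4    share        6              11
5     view        4               9
6   logout        5              10
7   logout        1               6
8    share        4               9
9    login        4               9
10    view        0               5
11  logout        1               6
group by action, count of retries_plus_5:
action
login     2
logout    4
share     2
view      4
Name: retries_plus_5, dtype: int64
reset_index():
   action  retries_plus_5
0   login               2
1  logout               4
2   share               2
3    view               4
The sum of column 'retries_plus_5' is 12.

12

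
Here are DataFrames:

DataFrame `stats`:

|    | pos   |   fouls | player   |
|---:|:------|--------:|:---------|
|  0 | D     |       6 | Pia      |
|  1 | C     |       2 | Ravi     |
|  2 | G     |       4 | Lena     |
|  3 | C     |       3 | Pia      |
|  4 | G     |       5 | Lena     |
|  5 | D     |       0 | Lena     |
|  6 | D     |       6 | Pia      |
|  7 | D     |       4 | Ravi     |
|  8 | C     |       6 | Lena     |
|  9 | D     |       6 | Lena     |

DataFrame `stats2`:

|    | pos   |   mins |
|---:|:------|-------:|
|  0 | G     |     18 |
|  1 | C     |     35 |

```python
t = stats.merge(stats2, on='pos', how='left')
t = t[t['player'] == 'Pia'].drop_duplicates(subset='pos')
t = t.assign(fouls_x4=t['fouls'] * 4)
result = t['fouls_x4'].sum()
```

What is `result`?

36

merge on 'pos' (how='left') → 10 rows:
  pos  fouls player  mins
0   D      6    Pia   NaN
1   C      2   Ravi  35.0
2   G      4   Lena  18.0
3   C      3    Pia  35.0
4   G      5   Lena  18.0
5   D      0   Lena   NaN
6   D      6    Pia   NaN
7   D      4   Ravi   NaN
8   C      6   Lena  35.0
9   D      6   Lena   NaN
filter rows where player == 'Pia':
  pos  fouls player  mins
0   D      6    Pia   NaN
3   C      3    Pia  35.0
6   D      6    Pia   NaN
drop duplicate pos (keep=first):
  pos  fouls player  mins
0   D      6    Pia   NaN
3   C      3    Pia  35.0
add column fouls_x4 = t['fouls'] * 4:
  pos  fouls player  mins  fouls_x4
0   D      6    Pia   NaN        24
3   C      3    Pia  35.0        12
Reading off the sum of column 'fouls_x4', we get 36.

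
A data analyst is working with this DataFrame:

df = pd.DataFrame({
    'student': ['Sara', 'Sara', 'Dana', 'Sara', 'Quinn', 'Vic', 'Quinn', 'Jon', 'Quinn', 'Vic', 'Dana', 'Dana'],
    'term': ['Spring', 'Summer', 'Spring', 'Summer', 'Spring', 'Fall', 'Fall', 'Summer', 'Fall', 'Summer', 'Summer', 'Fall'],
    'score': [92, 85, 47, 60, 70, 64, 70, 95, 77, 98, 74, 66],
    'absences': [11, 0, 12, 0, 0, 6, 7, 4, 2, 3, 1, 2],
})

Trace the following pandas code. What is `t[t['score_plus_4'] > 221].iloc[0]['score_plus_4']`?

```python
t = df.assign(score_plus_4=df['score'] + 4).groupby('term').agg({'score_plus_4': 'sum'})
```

add column score_plus_4 = df['score'] + 4:
   student    term  score  absences  score_plus_4
0     Sara  Spring     92        11            96
1     Sara  Summer     85         0            89
2     Dana  Spring     47        12            51
3     Sara  Summer     60         0            64
4    Quinn  Spring     70         0            74
5      Vic    Fall     64         6            68
6    Quinn    Fall     70         7            74
7      Jon  Summer     95         4            99
8    Quinn    Fall     77         2            81
9      Vic  Summer     98         3           102
10    Dana  Summer     74         1            78
11    Dana    Fall     66         2            70
group by term, sum of score_plus_4:
        score_plus_4
term                
Fall             293
Spring           221
Summer           432
filter rows where score_plus_4 > 221:
        score_plus_4
term                
Fall             293
Summer           432
Reading off the value at position 0, column 'score_plus_4', we get 293.

293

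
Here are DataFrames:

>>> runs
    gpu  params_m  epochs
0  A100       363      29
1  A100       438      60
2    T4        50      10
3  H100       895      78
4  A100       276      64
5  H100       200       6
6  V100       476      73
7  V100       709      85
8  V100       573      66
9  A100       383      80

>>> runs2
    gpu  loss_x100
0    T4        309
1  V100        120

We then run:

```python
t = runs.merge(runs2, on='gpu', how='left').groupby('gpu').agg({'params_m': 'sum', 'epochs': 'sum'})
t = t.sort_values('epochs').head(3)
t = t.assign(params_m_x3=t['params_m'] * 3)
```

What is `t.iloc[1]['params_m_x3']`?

merge on 'gpu' (how='left') → 10 rows:
    gpu  params_m  epochs  loss_x100
0  A100       363      29        NaN
1  A100       438      60        NaN
2    T4        50      10      309.0
3  H100       895      78        NaN
4  A100       276      64        NaN
5  H100       200       6        NaN
6  V100       476      73      120.0
7  V100       709      85      120.0
8  V100       573      66      120.0
9  A100       383      80        NaN
group by gpu: sum(params_m), sum(epochs):
      params_m  epochs
gpu                   
A100      1460     233
H100      1095      84
T4          50      10
V100      1758     224
sort by epochs:
      params_m  epochs
gpu                   
T4          50      10
H100      1095      84
V100      1758     224
A100      1460     233
take first 3 rows:
      params_m  epochs
gpu                   
T4          50      10
H100      1095      84
V100      1758     224
add column params_m_x3 = t['params_m'] * 3:
      params_m  epochs  params_m_x3
gpu                                
T4          50      10          150
H100      1095      84         3285
V100      1758     224         5274
Finally, value at position 1, column 'params_m_x3' = 3285.

3285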